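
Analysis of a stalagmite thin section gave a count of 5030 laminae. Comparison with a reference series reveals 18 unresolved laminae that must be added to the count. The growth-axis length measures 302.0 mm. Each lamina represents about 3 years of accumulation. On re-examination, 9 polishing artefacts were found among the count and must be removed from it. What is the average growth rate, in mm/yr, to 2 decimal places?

Correcting the raw count gives 5030 − 9 + 18 = 5039 true laminae.
At 3 years per lamina, 5039 × 3 = 15117 years.
302.0 mm over 15117 years gives 302.0 / 15117 ≈ 0.02 mm/yr.

0.02 mm/yr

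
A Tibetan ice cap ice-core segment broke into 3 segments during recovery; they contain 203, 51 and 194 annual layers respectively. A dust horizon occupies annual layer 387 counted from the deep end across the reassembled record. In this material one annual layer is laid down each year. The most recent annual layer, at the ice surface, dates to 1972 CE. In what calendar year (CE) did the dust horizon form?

1911 CE

Total annual layers = 203 + 51 + 194 = 448.
The dust horizon sits at annual layer 387 from the deep end, so 448 − 387 = 61 annual layers formed after it.
1972 − 61 = 1911 CE.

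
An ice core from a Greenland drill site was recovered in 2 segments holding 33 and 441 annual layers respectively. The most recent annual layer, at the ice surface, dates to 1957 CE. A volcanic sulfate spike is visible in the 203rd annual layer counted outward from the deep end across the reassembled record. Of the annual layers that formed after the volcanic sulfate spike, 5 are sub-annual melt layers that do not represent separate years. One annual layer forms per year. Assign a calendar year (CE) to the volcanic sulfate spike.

1691 CE

Total annual layers = 33 + 441 = 474.
474 − 203 = 271 annual layers lie beyond the volcanic sulfate spike toward the ice surface.
Removing the 5 false annual layers leaves 271 − 5 = 266 true annual layers beyond the volcanic sulfate spike.
Counting back 266 years from 1957 CE places the volcanic sulfate spike in 1957 − 266 = 1691 CE.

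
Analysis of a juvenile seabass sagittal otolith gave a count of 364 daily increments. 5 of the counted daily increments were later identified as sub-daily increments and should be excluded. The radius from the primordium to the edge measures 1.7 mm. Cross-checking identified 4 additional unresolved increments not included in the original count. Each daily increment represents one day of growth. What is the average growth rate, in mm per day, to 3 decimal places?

0.005 mm per day

Correcting the raw count gives 364 − 5 + 4 = 363 true daily increments.
Extension rate ≈ 1.7 / 363 = 0.005 mm per day.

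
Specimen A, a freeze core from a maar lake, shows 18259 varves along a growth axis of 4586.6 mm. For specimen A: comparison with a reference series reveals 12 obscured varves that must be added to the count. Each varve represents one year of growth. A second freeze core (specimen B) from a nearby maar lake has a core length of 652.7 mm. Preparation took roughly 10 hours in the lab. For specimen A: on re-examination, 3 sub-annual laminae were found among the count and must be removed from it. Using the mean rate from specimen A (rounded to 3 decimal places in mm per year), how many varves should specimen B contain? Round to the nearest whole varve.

2600 varves

Specimen A: true varve count = 18259 − 3 + 12 = 18268.
A: 4586.6 mm over 18268 years gives 4586.6 / 18268 ≈ 0.251 mm per year.
B spans 652.7 / 0.251 = 2600.40 years ≈ 2600 varves.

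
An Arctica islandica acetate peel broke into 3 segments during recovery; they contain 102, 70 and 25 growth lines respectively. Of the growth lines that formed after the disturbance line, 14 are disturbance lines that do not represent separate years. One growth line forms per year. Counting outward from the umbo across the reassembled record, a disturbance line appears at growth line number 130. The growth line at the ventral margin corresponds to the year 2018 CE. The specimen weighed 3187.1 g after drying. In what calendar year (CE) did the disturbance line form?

1965 CE

Total growth lines = 102 + 70 + 25 = 197.
Between growth line 130 and the ventral margin there are 197 − 130 = 67 growth lines.
Excluding 14 false growth lines: 67 − 14 = 53.
2018 − 53 = 1965 CE.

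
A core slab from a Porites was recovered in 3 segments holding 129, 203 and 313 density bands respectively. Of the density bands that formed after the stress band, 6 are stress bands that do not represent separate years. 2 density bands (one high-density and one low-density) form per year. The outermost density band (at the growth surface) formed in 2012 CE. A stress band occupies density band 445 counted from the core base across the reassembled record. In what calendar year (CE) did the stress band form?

1915 CE

Total density bands = 129 + 203 + 313 = 645.
Between density band 445 and the growth surface there are 645 − 445 = 200 density bands.
200 − 6 false = 194 true density bands after the stress band.
194 density bands at 2 per year is 194 / 2 = 97 years.
2012 − 97 = 1915 CE.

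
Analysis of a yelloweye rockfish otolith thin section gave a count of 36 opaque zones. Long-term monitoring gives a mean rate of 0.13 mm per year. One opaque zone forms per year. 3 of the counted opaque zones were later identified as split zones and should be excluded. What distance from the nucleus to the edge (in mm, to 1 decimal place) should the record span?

Correcting the raw count gives 36 − 3 = 33 true opaque zones.
Length ≈ 0.13 × 33 = 4.3 mm.

4.3 mm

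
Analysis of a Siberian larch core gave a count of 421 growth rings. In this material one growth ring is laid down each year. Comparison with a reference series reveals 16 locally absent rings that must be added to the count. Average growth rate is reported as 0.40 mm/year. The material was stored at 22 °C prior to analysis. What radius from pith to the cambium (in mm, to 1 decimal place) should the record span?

After corrections the count is 421 + 16 = 437 growth rings.
Predicted length = 0.40 mm/year × 437 years = 174.8 mm.

174.8 mm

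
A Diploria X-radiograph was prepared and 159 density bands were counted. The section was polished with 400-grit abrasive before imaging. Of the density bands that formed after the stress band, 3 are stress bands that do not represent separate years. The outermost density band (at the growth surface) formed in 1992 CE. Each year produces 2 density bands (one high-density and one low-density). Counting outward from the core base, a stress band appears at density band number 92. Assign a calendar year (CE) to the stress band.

1960 CE

159 − 92 = 67 density bands lie beyond the stress band toward the growth surface.
Removing the 3 false density bands leaves 67 − 3 = 64 true density bands beyond the stress band.
Dividing by 2 density bands per year: 64 / 2 = 32 years.
The density band at the growth surface is 1992 CE, so the stress band dates to 1992 − 32 = 1960 CE.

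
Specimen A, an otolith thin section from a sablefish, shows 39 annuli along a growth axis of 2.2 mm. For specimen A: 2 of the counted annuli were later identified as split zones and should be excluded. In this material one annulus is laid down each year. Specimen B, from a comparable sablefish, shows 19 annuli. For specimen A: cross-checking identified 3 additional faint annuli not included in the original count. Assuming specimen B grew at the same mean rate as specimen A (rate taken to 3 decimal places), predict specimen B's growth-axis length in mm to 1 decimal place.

Specimen A: true annulus count = 39 − 2 + 3 = 40.
A: 2.2 mm over 40 years gives 2.2 / 40 ≈ 0.055 mm/yr.
Length of B = 0.055 × 19 = 1.0 mm.

1.0 mm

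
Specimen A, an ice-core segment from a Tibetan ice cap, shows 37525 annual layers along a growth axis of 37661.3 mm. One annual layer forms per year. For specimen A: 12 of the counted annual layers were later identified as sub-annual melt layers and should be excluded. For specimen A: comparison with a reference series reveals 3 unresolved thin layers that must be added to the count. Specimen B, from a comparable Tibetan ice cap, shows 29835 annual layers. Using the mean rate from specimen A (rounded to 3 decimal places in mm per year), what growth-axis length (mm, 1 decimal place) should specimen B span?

Specimen A: adjusted count: 37525 − 12 + 3 = 37516 annual layers.
A: 37661.3 mm over 37516 years gives 37661.3 / 37516 ≈ 1.004 mm/yr.
For B, 1.004 mm/year × 29835 years = 29954.3 mm.

29954.3 mm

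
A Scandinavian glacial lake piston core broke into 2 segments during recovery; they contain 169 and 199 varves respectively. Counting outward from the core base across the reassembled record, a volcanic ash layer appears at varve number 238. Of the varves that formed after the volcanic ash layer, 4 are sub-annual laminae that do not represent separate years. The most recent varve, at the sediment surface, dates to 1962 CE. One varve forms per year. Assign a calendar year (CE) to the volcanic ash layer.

Total varves = 169 + 199 = 368.
The volcanic ash layer sits at varve 238 from the core base, so 368 − 238 = 130 varves formed after it.
Removing the 4 false varves leaves 130 − 4 = 126 true varves beyond the volcanic ash layer.
Counting back 126 years from 1962 CE places the volcanic ash layer in 1962 − 126 = 1836 CE.

1836 CE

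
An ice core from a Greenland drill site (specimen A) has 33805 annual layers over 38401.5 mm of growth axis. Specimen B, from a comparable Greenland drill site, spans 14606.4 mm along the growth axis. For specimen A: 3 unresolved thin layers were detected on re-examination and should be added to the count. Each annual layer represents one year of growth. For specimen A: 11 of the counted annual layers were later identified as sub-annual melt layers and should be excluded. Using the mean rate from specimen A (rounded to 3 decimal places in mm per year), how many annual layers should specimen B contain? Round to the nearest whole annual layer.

Specimen A: after corrections the count is 33805 − 11 + 3 = 33797 annual layers.
A: 38401.5 mm over 33797 years gives 38401.5 / 33797 ≈ 1.136 mm/year.
Specimen B: 14606.4 mm / 1.136 mm per year = 12857.75 years ≈ 12858 annual layers.

12858 annual layers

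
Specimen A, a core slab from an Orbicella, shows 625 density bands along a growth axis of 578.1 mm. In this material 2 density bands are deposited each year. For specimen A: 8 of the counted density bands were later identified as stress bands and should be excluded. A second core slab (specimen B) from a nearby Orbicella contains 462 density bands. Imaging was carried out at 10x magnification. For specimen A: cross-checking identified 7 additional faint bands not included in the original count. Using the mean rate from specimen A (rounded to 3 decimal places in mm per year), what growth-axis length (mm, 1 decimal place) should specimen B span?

Specimen A: correcting the raw count gives 625 − 8 + 7 = 624 true density bands.
Specimen A: with 2 density bands per year, 624 / 2 = 312 years.
A: 578.1 mm over 312 years gives 578.1 / 312 ≈ 1.853 mm/year.
Specimen B: with 2 density bands per year, 462 / 2 = 231 years. B's length ≈ 1.853 × 231 = 428.0 mm.

428.0 mm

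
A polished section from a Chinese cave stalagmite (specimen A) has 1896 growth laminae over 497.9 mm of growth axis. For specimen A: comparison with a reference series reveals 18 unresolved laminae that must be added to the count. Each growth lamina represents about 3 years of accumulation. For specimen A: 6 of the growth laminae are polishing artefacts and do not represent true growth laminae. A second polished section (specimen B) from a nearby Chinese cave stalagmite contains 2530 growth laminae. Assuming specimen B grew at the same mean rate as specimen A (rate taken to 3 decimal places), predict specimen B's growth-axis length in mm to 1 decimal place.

Specimen A: after corrections the count is 1896 − 6 + 18 = 1908 growth laminae.
Specimen A: 1908 growth laminae at 3 years each span 1908 × 3 = 5724 years.
A: 497.9 mm over 5724 years gives 497.9 / 5724 ≈ 0.087 mm per year.
Specimen B: multiplying by 3 years per growth lamina: 2530 × 3 = 7590 years. B's length ≈ 0.087 × 7590 = 660.3 mm.

660.3 mm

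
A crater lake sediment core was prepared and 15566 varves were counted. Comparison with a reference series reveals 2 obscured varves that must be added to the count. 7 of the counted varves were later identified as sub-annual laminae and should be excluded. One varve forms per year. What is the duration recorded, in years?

15561 years

True varve count = 15566 − 7 + 2 = 15561.
At one varve per year, that is 15561 years.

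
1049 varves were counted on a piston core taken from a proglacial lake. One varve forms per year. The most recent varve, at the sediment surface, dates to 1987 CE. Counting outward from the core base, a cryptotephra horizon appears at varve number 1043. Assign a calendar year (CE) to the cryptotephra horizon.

The cryptotephra horizon sits at varve 1043 from the core base, so 1049 − 1043 = 6 varves formed after it.
Counting back 6 years from 1987 CE places the cryptotephra horizon in 1987 − 6 = 1981 CE.

1981 CE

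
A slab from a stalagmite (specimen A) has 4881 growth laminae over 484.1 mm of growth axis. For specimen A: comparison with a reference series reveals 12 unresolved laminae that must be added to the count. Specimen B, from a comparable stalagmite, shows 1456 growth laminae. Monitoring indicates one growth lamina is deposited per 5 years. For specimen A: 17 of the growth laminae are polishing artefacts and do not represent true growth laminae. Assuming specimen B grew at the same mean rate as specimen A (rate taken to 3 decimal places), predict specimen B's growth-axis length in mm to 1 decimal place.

Specimen A: adjusted count: 4881 − 17 + 12 = 4876 growth laminae.
Specimen A: multiplying by 5 years per growth lamina: 4876 × 5 = 24380 years.
A: Extension rate ≈ 484.1 / 24380 = 0.020 mm/year.
Specimen B: at 5 years per growth lamina, 1456 × 5 = 7280 years. Length of B = 0.020 × 7280 = 145.6 mm.

145.6 mm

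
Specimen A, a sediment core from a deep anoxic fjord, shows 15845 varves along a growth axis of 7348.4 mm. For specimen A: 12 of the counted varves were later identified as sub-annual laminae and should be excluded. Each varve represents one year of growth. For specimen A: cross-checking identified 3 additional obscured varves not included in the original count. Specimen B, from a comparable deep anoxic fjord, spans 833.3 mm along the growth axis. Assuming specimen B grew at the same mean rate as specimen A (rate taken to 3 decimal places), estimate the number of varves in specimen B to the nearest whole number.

1796 varves

Specimen A: adjusted count: 15845 − 12 + 3 = 15836 varves.
A: Extension rate ≈ 7348.4 / 15836 = 0.464 mm per year.
B spans 833.3 / 0.464 = 1795.91 years ≈ 1796 varves.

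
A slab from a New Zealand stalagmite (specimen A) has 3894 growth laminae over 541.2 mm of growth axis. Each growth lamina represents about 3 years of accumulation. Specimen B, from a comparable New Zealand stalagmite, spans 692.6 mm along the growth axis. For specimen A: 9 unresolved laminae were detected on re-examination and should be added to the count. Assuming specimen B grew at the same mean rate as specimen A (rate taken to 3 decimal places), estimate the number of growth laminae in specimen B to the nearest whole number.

Specimen A: adjusted count: 3894 + 9 = 3903 growth laminae.
Specimen A: 3903 growth laminae at 3 years each span 3903 × 3 = 11709 years.
A: Extension rate ≈ 541.2 / 11709 = 0.046 mm/year.
For B, 692.6 / 0.046 = 15056.52 years; at 3 years per growth lamina that is 15056.52 / 3 ≈ 5019 growth laminae.

5019 growth laminae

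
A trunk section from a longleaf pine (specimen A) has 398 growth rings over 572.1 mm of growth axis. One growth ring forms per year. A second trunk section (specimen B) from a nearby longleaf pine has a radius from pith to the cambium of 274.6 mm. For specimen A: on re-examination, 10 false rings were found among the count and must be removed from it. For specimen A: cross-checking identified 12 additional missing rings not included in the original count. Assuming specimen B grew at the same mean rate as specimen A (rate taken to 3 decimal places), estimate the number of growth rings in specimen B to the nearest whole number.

Specimen A: true growth ring count = 398 − 10 + 12 = 400.
A: Mean rate = 572.1 mm / 400 years ≈ 1.430 mm/yr.
For B, 274.6 / 1.430 = 192.03 years ≈ 192 growth rings.

192 growth rings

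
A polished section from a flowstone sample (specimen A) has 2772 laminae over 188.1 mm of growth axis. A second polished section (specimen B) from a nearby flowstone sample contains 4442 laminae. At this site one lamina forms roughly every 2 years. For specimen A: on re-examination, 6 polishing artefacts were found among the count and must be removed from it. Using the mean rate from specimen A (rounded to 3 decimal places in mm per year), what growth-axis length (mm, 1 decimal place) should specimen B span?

302.1 mm

Specimen A: correcting the raw count gives 2772 − 6 = 2766 true laminae.
Specimen A: 2766 laminae at 2 years each span 2766 × 2 = 5532 years.
A: Mean rate = 188.1 mm / 5532 years ≈ 0.034 mm/year.
Specimen B: multiplying by 2 years per lamina: 4442 × 2 = 8884 years. Length of B = 0.034 × 8884 = 302.1 mm.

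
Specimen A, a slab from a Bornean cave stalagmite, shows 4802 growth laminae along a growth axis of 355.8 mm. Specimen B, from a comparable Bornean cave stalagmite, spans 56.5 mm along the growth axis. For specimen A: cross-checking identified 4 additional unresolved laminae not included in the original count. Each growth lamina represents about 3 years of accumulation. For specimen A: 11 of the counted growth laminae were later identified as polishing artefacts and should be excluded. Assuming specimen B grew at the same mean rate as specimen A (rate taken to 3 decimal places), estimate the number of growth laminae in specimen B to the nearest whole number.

753 growth laminae

Specimen A: after corrections the count is 4802 − 11 + 4 = 4795 growth laminae.
Specimen A: at 3 years per growth lamina, 4795 × 3 = 14385 years.
A: 355.8 mm over 14385 years gives 355.8 / 14385 ≈ 0.025 mm/year.
B spans 56.5 / 0.025 = 2260.00 years; at 3 years per growth lamina that is 2260.00 / 3 ≈ 753 growth laminae.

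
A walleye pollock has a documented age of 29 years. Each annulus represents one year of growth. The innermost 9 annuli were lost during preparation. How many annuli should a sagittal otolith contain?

One annulus per year gives 29 annuli over 29 years.
29 − 9 missed = 20 annuli expected in the prepared section.

20 annuli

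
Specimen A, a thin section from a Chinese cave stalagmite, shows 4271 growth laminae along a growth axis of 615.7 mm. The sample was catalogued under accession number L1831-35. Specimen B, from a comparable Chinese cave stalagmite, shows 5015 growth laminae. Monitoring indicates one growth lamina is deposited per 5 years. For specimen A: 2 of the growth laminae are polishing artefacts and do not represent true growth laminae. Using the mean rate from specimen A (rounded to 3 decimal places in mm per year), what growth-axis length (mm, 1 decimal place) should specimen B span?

Specimen A: adjusted count: 4271 − 2 = 4269 growth laminae.
Specimen A: 4269 growth laminae at 5 years each span 4269 × 5 = 21345 years.
A: Extension rate ≈ 615.7 / 21345 = 0.029 mm per year.
Specimen B: at 5 years per growth lamina, 5015 × 5 = 25075 years. B's length ≈ 0.029 × 25075 = 727.2 mm.

727.2 mm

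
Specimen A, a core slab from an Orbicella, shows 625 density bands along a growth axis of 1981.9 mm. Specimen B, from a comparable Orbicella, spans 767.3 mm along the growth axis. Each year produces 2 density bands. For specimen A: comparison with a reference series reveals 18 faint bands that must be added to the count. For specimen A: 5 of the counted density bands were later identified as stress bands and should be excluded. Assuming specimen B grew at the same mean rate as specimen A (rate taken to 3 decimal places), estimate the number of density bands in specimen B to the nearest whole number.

247 density bands

Specimen A: after corrections the count is 625 − 5 + 18 = 638 density bands.
Specimen A: 638 density bands at 2 per year is 638 / 2 = 319 years.
A: 1981.9 mm over 319 years gives 1981.9 / 319 ≈ 6.213 mm per year.
For B, 767.3 / 6.213 = 123.50 years; at 2 density bands per year that is 123.50 × 2 ≈ 247 density bands.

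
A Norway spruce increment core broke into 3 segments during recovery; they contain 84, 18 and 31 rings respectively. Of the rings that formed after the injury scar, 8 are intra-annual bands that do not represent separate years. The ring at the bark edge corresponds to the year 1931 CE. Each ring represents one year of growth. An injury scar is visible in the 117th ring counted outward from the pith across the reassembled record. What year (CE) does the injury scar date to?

Total rings = 84 + 18 + 31 = 133.
133 − 117 = 16 rings lie beyond the injury scar toward the bark edge.
Removing the 8 false rings leaves 16 − 8 = 8 true rings beyond the injury scar.
Counting back 8 years from 1931 CE places the injury scar in 1931 − 8 = 1923 CE.

1923 CE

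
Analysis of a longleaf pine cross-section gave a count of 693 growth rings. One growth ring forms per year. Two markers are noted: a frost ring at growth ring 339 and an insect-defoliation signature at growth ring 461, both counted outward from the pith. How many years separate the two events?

122 years

Separation: 461 − 339 = 122 growth rings.
That is 122 years at one growth ring per year.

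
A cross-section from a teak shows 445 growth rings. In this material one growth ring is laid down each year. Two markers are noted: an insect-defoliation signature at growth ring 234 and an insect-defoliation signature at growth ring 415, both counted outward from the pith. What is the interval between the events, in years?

The two markers are separated by 415 − 234 = 181 growth rings.
At one growth ring per year, 181 years elapsed between them.

181 yr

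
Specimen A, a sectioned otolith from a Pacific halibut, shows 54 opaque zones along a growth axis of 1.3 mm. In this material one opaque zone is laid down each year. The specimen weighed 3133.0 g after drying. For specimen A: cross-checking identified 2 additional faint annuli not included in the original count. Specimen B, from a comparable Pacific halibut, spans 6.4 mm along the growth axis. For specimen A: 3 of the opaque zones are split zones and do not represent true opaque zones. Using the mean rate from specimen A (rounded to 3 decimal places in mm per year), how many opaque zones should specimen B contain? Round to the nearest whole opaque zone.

Specimen A: true opaque zone count = 54 − 3 + 2 = 53.
A: 1.3 mm over 53 years gives 1.3 / 53 ≈ 0.025 mm/year.
For B, 6.4 / 0.025 = 256.00 years ≈ 256 opaque zones.

256 opaque zones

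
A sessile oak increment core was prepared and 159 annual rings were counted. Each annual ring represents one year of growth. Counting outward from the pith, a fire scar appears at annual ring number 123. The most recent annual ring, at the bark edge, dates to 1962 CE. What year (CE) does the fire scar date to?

1926 CE

159 − 123 = 36 annual rings lie beyond the fire scar toward the bark edge.
The annual ring at the bark edge is 1962 CE, so the fire scar dates to 1962 − 36 = 1926 CE.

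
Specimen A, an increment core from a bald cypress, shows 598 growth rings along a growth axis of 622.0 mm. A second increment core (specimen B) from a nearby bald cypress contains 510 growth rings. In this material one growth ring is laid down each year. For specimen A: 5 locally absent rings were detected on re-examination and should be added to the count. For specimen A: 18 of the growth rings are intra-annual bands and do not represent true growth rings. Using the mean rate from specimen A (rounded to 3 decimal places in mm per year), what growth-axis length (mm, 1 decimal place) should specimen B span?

542.1 mm

Specimen A: true growth ring count = 598 − 18 + 5 = 585.
A: Mean rate = 622.0 mm / 585 years ≈ 1.063 mm/yr.
For B, 1.063 mm/year × 510 years = 542.1 mm.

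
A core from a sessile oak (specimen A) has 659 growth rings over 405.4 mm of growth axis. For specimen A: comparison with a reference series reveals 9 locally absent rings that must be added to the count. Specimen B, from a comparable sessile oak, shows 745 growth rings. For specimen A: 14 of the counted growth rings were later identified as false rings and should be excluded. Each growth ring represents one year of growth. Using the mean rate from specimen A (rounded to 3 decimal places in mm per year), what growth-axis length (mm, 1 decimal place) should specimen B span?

461.9 mm

Specimen A: after corrections the count is 659 − 14 + 9 = 654 growth rings.
A: 405.4 mm over 654 years gives 405.4 / 654 ≈ 0.620 mm per year.
B's length ≈ 0.620 × 745 = 461.9 mm.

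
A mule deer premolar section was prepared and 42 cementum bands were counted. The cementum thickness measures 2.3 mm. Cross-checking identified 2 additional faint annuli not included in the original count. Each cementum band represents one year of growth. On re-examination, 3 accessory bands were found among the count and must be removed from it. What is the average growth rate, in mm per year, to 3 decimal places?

0.056 mm per year

After corrections the count is 42 − 3 + 2 = 41 cementum bands.
Mean rate = 2.3 mm / 41 years ≈ 0.056 mm per year.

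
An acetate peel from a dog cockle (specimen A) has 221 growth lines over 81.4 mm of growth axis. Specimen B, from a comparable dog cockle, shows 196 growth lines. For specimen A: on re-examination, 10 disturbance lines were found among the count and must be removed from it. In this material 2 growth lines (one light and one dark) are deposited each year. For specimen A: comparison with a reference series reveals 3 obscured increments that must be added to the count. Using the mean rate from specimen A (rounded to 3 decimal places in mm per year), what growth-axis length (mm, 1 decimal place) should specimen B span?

74.6 mm

Specimen A: correcting the raw count gives 221 − 10 + 3 = 214 true growth lines.
Specimen A: 214 growth lines at 2 per year is 214 / 2 = 107 years.
A: Extension rate ≈ 81.4 / 107 = 0.761 mm per year.
Specimen B: 196 growth lines at 2 per year is 196 / 2 = 98 years. Length of B = 0.761 × 98 = 74.6 mm.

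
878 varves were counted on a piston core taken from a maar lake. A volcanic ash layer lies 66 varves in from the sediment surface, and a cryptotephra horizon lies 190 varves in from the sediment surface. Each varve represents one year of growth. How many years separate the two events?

124 years

The two markers are separated by 190 − 66 = 124 varves.
One varve per year makes the interval 124 years.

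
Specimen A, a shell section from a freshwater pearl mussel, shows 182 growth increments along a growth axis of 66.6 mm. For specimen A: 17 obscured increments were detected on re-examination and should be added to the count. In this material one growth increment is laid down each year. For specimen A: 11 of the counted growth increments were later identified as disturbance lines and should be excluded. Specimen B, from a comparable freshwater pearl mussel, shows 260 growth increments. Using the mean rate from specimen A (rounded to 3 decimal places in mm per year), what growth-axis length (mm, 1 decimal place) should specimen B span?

92.0 mm

Specimen A: correcting the raw count gives 182 − 11 + 17 = 188 true growth increments.
A: Mean rate = 66.6 mm / 188 years ≈ 0.354 mm per year.
For B, 0.354 mm/year × 260 years = 92.0 mm.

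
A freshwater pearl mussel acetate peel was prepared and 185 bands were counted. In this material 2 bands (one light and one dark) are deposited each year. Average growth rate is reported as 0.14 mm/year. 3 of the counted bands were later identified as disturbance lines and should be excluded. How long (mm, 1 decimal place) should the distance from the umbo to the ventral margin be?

Adjusted count: 185 − 3 = 182 bands.
182 bands at 2 per year is 182 / 2 = 91 years.
Length ≈ 0.14 × 91 = 12.7 mm.

12.7 mm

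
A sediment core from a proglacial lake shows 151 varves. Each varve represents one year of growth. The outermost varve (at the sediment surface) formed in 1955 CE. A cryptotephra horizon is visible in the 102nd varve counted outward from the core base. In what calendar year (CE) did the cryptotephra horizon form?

Between varve 102 and the sediment surface there are 151 − 102 = 49 varves.
1955 − 49 = 1906 CE.

1906 CE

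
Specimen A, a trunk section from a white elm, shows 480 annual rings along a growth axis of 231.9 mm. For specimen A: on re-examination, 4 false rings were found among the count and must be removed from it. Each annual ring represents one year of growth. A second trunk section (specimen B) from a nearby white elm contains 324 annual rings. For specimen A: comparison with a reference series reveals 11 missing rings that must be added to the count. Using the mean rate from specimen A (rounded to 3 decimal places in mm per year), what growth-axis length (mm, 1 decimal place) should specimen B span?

Specimen A: true annual ring count = 480 − 4 + 11 = 487.
A: Extension rate ≈ 231.9 / 487 = 0.476 mm/yr.
For B, 0.476 mm/year × 324 years = 154.2 mm.

154.2 mm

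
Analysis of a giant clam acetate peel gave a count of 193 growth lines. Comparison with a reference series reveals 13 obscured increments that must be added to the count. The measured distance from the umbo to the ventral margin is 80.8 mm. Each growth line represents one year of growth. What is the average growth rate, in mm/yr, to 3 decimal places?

0.392 mm/yr

After corrections the count is 193 + 13 = 206 growth lines.
80.8 mm over 206 years gives 80.8 / 206 ≈ 0.392 mm/yr.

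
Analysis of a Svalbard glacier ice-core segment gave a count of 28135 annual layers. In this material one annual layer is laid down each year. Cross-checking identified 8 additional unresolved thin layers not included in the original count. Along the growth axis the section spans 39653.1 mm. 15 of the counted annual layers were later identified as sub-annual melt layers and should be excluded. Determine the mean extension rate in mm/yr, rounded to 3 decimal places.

True annual layer count = 28135 − 15 + 8 = 28128.
Extension rate ≈ 39653.1 / 28128 = 1.410 mm/yr.

1.410 mm/yr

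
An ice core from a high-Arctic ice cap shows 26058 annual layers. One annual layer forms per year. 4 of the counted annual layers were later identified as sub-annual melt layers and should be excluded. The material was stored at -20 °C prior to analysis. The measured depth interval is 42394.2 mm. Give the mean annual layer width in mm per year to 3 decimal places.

Correcting the raw count gives 26058 − 4 = 26054 true annual layers.
42394.2 mm over 26054 years gives 42394.2 / 26054 ≈ 1.627 mm per year.

1.627 mm per year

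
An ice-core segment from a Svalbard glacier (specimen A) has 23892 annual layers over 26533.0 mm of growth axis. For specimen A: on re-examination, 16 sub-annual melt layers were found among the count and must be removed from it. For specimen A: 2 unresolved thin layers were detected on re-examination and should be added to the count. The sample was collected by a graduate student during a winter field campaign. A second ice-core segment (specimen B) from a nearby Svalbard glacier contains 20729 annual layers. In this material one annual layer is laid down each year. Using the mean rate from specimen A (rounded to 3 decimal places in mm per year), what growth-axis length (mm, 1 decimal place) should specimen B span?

Specimen A: after corrections the count is 23892 − 16 + 2 = 23878 annual layers.
A: Extension rate ≈ 26533.0 / 23878 = 1.111 mm/yr.
For B, 1.111 mm/year × 20729 years = 23029.9 mm.

23029.9 mm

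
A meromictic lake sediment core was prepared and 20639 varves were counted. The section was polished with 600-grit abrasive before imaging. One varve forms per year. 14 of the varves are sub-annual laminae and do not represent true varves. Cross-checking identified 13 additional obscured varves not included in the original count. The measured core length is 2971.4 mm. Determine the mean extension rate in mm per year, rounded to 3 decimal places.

After corrections the count is 20639 − 14 + 13 = 20638 varves.
Extension rate ≈ 2971.4 / 20638 = 0.144 mm per year.

0.144 mm per year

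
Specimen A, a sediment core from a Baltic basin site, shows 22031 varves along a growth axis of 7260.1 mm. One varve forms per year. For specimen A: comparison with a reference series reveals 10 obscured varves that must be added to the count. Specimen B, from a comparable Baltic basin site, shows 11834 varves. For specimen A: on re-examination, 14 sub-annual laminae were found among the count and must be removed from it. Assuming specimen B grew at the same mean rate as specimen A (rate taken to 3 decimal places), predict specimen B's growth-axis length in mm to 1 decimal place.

Specimen A: after corrections the count is 22031 − 14 + 10 = 22027 varves.
A: Extension rate ≈ 7260.1 / 22027 = 0.330 mm/yr.
B's length ≈ 0.330 × 11834 = 3905.2 mm.

3905.2 mm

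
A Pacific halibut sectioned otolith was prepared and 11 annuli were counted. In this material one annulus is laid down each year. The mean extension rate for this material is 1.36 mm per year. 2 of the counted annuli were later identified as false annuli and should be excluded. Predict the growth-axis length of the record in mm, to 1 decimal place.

After corrections the count is 11 − 2 = 9 annuli.
Predicted length = 1.36 mm/year × 9 years = 12.2 mm.

12.2 mm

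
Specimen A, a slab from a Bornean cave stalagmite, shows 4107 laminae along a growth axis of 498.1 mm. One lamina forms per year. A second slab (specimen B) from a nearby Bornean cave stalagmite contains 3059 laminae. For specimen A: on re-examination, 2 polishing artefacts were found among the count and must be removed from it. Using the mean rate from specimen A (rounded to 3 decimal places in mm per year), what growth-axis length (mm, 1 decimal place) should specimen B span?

Specimen A: after corrections the count is 4107 − 2 = 4105 laminae.
A: Mean rate = 498.1 mm / 4105 years ≈ 0.121 mm per year.
Length of B = 0.121 × 3059 = 370.1 mm.

370.1 mm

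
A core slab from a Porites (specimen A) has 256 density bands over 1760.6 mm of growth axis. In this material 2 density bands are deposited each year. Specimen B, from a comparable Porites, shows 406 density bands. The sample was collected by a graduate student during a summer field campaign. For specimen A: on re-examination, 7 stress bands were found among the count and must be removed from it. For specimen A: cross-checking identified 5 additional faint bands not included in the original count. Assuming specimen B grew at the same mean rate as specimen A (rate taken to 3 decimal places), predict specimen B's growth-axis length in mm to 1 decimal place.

2814.2 mm

Specimen A: adjusted count: 256 − 7 + 5 = 254 density bands.
Specimen A: 254 density bands at 2 per year is 254 / 2 = 127 years.
A: Mean rate = 1760.6 mm / 127 years ≈ 13.863 mm per year.
Specimen B: with 2 density bands per year, 406 / 2 = 203 years. B's length ≈ 13.863 × 203 = 2814.2 mm.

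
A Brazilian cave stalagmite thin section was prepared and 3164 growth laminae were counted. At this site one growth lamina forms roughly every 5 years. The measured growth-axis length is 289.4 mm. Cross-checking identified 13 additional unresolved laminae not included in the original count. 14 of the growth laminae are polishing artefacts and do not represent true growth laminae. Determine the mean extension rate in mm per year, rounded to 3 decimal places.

Adjusted count: 3164 − 14 + 13 = 3163 growth laminae.
Multiplying by 5 years per growth lamina: 3163 × 5 = 15815 years.
289.4 mm over 15815 years gives 289.4 / 15815 ≈ 0.018 mm per year.

0.018 mm per year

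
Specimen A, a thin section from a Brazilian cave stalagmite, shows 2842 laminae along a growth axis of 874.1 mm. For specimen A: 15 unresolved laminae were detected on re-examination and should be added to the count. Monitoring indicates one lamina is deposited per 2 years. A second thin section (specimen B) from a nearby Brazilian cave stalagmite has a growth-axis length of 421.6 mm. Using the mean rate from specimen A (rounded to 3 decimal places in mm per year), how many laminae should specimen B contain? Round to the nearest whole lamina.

Specimen A: adjusted count: 2842 + 15 = 2857 laminae.
Specimen A: at 2 years per lamina, 2857 × 2 = 5714 years.
A: 874.1 mm over 5714 years gives 874.1 / 5714 ≈ 0.153 mm/yr.
For B, 421.6 / 0.153 = 2755.56 years; at 2 years per lamina that is 2755.56 / 2 ≈ 1378 laminae.

1378 laminae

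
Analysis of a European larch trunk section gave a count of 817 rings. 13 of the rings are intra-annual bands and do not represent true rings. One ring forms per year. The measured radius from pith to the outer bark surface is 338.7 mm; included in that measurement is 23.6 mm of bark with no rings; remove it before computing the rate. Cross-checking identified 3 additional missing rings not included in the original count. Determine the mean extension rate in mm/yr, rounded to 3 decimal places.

Correcting the raw count gives 817 − 13 + 3 = 807 true rings.
Net length = 338.7 − 23.6 = 315.1 mm.
315.1 mm over 807 years gives 315.1 / 807 ≈ 0.390 mm/yr.

0.390 mm/yr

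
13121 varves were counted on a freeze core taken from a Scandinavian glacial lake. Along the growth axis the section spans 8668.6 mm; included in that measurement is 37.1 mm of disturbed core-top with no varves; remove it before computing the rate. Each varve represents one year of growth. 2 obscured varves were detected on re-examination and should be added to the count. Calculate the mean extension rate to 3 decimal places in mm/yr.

After corrections the count is 13121 + 2 = 13123 varves.
The growth record spans 8668.6 − 37.1 = 8631.5 mm.
Extension rate ≈ 8631.5 / 13123 = 0.658 mm/yr.

0.658 mm/yr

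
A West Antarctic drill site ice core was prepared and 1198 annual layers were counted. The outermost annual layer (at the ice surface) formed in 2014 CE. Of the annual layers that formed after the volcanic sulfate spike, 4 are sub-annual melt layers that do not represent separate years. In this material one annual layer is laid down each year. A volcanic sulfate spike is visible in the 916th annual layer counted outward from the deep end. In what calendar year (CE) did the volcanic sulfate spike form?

The volcanic sulfate spike sits at annual layer 916 from the deep end, so 1198 − 916 = 282 annual layers formed after it.
Excluding 4 false annual layers: 282 − 4 = 278.
The annual layer at the ice surface is 2014 CE, so the volcanic sulfate spike dates to 2014 − 278 = 1736 CE.

1736 CE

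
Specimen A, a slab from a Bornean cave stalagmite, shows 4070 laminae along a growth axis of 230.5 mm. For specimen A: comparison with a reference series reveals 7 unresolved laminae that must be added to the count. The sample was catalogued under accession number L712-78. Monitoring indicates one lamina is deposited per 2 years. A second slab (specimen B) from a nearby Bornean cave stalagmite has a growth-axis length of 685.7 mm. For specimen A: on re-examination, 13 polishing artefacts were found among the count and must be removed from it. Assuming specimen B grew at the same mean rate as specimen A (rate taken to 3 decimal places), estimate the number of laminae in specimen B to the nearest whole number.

Specimen A: true lamina count = 4070 − 13 + 7 = 4064.
Specimen A: multiplying by 2 years per lamina: 4064 × 2 = 8128 years.
A: Extension rate ≈ 230.5 / 8128 = 0.028 mm/yr.
For B, 685.7 / 0.028 = 24489.29 years; at 2 years per lamina that is 24489.29 / 2 ≈ 12245 laminae.

12245 laminae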